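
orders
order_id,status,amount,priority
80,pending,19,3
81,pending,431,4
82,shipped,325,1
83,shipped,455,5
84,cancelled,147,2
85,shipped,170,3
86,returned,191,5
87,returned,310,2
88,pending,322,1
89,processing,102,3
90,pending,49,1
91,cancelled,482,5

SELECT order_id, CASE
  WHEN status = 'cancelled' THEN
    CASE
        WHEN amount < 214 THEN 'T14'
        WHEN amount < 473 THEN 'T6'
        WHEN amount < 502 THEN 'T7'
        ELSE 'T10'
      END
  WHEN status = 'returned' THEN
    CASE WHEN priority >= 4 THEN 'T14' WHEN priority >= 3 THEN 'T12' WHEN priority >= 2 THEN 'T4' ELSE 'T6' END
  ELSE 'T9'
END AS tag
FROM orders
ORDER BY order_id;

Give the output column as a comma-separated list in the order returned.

T9, T9, T9, T9, T14, T9, T14, T4, T9, T9, T9, T7

order_id=80: status='pending' → outer ELSE → T9
order_id=81: status='pending' → outer ELSE → T9
order_id=82: status='shipped' → outer ELSE → T9
order_id=83: status='shipped' → outer ELSE → T9
order_id=84: status='cancelled' → inner[amount < 214] → T14
order_id=85: status='shipped' → outer ELSE → T9
order_id=86: status='returned' → inner[priority >= 4] → T14
order_id=87: status='returned' → inner[priority >= 2] → T4
order_id=88: status='pending' → outer ELSE → T9
order_id=89: status='processing' → outer ELSE → T9
order_id=90: status='pending' → outer ELSE → T9
order_id=91: status='cancelled' → inner[amount < 502] → T7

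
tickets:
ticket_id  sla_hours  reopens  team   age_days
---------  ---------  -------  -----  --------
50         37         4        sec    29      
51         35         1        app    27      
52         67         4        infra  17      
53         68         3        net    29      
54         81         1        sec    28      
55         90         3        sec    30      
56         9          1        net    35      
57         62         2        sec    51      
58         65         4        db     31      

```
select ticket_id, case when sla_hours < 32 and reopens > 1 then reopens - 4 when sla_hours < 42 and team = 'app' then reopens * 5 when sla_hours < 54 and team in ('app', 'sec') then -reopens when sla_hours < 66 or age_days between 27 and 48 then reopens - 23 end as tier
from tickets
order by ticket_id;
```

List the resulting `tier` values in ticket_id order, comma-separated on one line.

-4, 5, NULL, -20, -22, -20, -22, -21, -19

ticket_id=50: sla_hours < 54 and team in ('app', 'sec') → -4
ticket_id=51: sla_hours < 42 and team = 'app' → 5
ticket_id=52: (no match → NULL) → NULL
ticket_id=53: sla_hours < 66 or age_days between 27 and 48 → -20
ticket_id=54: sla_hours < 66 or age_days between 27 and 48 → -22
ticket_id=55: sla_hours < 66 or age_days between 27 and 48 → -20
ticket_id=56: sla_hours < 66 or age_days between 27 and 48 → -22
ticket_id=57: sla_hours < 66 or age_days between 27 and 48 → -21
ticket_id=58: sla_hours < 66 or age_days between 27 and 48 → -19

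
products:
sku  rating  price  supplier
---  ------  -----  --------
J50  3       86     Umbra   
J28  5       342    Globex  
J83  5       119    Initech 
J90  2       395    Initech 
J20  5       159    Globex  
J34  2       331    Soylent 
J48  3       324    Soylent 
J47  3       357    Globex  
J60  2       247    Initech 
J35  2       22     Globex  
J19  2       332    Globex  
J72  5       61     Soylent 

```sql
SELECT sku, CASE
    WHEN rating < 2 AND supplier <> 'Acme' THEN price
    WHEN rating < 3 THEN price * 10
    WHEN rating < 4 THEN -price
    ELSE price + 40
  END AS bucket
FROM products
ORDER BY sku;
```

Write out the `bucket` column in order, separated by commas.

sku=J19: rating < 3 → 3320
sku=J20: ELSE → 199
sku=J28: ELSE → 382
sku=J34: rating < 3 → 3310
sku=J35: rating < 3 → 220
sku=J47: rating < 4 → -357
sku=J48: rating < 4 → -324
sku=J50: rating < 4 → -86
sku=J60: rating < 3 → 2470
sku=J72: ELSE → 101
sku=J83: ELSE → 159
sku=J90: rating < 3 → 3950

3320, 199, 382, 3310, 220, -357, -324, -86, 2470, 101, 159, 3950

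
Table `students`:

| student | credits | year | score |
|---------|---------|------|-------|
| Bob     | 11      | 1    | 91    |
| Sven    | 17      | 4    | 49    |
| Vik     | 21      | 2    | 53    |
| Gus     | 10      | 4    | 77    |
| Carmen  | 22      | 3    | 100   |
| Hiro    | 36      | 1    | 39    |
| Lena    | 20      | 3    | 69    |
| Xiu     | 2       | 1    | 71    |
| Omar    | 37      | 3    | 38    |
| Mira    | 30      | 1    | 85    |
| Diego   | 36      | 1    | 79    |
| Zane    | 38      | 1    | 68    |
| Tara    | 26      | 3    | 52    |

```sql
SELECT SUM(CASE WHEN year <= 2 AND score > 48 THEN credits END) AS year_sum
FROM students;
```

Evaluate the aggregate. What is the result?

student=Bob: ✓ → 11
student=Sven: ✗
student=Vik: ✓ → 21
student=Gus: ✗
student=Carmen: ✗
student=Hiro: ✗
student=Lena: ✗
student=Xiu: ✓ → 2
student=Omar: ✗
student=Mira: ✓ → 30
student=Diego: ✓ → 36
student=Zane: ✓ → 38
student=Tara: ✗
year_sum = 11 + 21 + 2 + 30 + 36 + 38 = 138

138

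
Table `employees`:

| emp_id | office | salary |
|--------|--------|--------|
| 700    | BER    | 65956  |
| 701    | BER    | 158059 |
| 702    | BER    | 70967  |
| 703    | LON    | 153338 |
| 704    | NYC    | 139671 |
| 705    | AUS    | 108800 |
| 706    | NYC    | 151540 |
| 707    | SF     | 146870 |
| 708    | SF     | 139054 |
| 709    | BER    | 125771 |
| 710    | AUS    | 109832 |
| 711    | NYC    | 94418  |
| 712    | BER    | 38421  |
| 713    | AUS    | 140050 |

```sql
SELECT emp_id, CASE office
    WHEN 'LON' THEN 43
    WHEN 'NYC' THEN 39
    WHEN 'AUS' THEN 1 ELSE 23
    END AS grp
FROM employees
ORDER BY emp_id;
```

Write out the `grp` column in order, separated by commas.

emp_id=700: ELSE → 23
emp_id=701: ELSE → 23
emp_id=702: ELSE → 23
emp_id=703: office='LON' → 43
emp_id=704: office='NYC' → 39
emp_id=705: office='AUS' → 1
emp_id=706: office='NYC' → 39
emp_id=707: ELSE → 23
emp_id=708: ELSE → 23
emp_id=709: ELSE → 23
emp_id=710: office='AUS' → 1
emp_id=711: office='NYC' → 39
emp_id=712: ELSE → 23
emp_id=713: office='AUS' → 1

23, 23, 23, 43, 39, 1, 39, 23, 23, 23, 1, 39, 23, 1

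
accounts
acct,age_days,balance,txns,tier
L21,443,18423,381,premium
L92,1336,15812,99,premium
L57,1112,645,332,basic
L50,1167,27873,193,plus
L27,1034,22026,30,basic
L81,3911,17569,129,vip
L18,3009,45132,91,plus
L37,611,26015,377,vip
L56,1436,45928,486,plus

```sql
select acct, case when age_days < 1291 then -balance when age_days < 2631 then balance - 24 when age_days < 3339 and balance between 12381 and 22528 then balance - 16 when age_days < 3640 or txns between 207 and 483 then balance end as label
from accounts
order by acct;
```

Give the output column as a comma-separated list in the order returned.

acct=L18: age_days < 3640 or txns between 207 and 483 → 45132
acct=L21: age_days < 1291 → -18423
acct=L27: age_days < 1291 → -22026
acct=L37: age_days < 1291 → -26015
acct=L50: age_days < 1291 → -27873
acct=L56: age_days < 2631 → 45904
acct=L57: age_days < 1291 → -645
acct=L81: (no match → NULL) → NULL
acct=L92: age_days < 2631 → 15788

45132, -18423, -22026, -26015, -27873, 45904, -645, NULL, 15788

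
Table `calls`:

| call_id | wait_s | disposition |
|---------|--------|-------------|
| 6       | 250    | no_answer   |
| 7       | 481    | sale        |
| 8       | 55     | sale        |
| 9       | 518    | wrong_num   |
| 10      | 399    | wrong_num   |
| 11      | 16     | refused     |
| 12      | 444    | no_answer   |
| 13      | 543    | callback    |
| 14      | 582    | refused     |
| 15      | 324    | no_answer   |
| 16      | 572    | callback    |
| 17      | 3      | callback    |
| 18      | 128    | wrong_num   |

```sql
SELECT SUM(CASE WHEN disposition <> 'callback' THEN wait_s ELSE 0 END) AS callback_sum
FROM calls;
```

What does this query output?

call_id=6: ✓ → 250
call_id=7: ✓ → 481
call_id=8: ✓ → 55
call_id=9: ✓ → 518
call_id=10: ✓ → 399
call_id=11: ✓ → 16
call_id=12: ✓ → 444
call_id=13: ✗
call_id=14: ✓ → 582
call_id=15: ✓ → 324
call_id=16: ✗
call_id=17: ✗
call_id=18: ✓ → 128
callback_sum = 250 + 481 + 55 + 518 + 399 + 16 + 444 + 582 + 324 + 128 = 3197

3197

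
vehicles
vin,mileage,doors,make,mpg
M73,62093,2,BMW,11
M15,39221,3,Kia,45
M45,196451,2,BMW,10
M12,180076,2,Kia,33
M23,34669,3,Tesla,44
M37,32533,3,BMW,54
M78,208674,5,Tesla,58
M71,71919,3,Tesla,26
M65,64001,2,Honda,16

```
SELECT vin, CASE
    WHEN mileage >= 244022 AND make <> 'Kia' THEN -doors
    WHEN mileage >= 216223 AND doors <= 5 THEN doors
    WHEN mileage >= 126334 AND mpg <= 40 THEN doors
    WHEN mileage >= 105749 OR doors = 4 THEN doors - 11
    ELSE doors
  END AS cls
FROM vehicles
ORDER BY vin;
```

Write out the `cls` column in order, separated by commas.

vin=M12: mileage >= 126334 AND mpg <= 40 → 2
vin=M15: ELSE → 3
vin=M23: ELSE → 3
vin=M37: ELSE → 3
vin=M45: mileage >= 126334 AND mpg <= 40 → 2
vin=M65: ELSE → 2
vin=M71: ELSE → 3
vin=M73: ELSE → 2
vin=M78: mileage >= 105749 OR doors = 4 → -6

2, 3, 3, 3, 2, 2, 3, 2, -6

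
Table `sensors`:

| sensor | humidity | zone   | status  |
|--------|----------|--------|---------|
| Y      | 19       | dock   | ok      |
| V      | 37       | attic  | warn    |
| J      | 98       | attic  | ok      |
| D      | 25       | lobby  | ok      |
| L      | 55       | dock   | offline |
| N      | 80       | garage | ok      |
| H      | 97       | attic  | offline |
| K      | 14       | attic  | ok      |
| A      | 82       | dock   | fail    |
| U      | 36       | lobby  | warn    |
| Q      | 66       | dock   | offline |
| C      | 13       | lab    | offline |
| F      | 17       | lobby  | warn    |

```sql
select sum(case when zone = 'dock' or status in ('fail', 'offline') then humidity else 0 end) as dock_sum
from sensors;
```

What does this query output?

sensor=Y: ✓ → 19
sensor=V: ✗
sensor=J: ✗
sensor=D: ✗
sensor=L: ✓ → 55
sensor=N: ✗
sensor=H: ✓ → 97
sensor=K: ✗
sensor=A: ✓ → 82
sensor=U: ✗
sensor=Q: ✓ → 66
sensor=C: ✓ → 13
sensor=F: ✗
dock_sum = 19 + 55 + 97 + 82 + 66 + 13 = 332

332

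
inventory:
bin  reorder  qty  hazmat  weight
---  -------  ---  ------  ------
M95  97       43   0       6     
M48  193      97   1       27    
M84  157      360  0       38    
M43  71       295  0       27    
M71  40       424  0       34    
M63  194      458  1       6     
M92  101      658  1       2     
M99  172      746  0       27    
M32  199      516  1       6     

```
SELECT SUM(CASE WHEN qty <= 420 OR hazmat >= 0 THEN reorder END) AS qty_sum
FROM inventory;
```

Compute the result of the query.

bin=M95: ✓ → 97
bin=M48: ✓ → 193
bin=M84: ✓ → 157
bin=M43: ✓ → 71
bin=M71: ✓ → 40
bin=M63: ✓ → 194
bin=M92: ✓ → 101
bin=M99: ✓ → 172
bin=M32: ✓ → 199
qty_sum = 97 + 193 + 157 + 71 + 40 + 194 + 101 + 172 + 199 = 1224

1224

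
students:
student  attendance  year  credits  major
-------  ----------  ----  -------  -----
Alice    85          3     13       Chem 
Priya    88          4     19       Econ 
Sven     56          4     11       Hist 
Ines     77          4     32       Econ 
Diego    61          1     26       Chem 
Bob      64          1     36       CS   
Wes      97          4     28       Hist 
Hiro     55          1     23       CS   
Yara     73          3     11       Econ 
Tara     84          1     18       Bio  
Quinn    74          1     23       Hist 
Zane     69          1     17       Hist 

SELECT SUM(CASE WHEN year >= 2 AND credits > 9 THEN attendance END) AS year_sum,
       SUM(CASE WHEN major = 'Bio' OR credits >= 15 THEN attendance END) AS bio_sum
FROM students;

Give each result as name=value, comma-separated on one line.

[year_sum: year >= 2 AND credits > 9]
student=Alice: ✓ → 85
student=Priya: ✓ → 88
student=Sven: ✓ → 56
student=Ines: ✓ → 77
student=Diego: ✗
student=Bob: ✗
student=Wes: ✓ → 97
student=Hiro: ✗
student=Yara: ✓ → 73
student=Tara: ✗
student=Quinn: ✗
student=Zane: ✗
year_sum = 85 + 88 + 56 + 77 + 97 + 73 = 476
—
[bio_sum: major = 'Bio' OR credits >= 15]
student=Alice: ✗
student=Priya: ✓ → 88
student=Sven: ✗
student=Ines: ✓ → 77
student=Diego: ✓ → 61
student=Bob: ✓ → 64
student=Wes: ✓ → 97
student=Hiro: ✓ → 55
student=Yara: ✗
student=Tara: ✓ → 84
student=Quinn: ✓ → 74
student=Zane: ✓ → 69
bio_sum = 88 + 77 + 61 + 64 + 97 + 55 + 84 + 74 + 69 = 669

year_sum=476, bio_sum=669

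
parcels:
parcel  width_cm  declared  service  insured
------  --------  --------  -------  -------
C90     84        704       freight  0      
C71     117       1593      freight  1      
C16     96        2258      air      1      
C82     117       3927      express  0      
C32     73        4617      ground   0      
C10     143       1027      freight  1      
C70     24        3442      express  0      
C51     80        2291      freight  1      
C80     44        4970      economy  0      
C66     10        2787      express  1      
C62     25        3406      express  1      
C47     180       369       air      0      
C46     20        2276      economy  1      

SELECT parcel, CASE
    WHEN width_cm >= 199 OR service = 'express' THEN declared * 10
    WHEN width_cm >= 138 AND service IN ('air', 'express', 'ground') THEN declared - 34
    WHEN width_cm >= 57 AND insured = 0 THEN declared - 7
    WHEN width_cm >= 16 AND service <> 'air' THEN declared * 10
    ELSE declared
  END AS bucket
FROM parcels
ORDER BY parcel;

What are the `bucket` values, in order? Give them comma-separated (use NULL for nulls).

parcel=C10: width_cm >= 16 AND service <> 'air' → 10270
parcel=C16: ELSE → 2258
parcel=C32: width_cm >= 57 AND insured = 0 → 4610
parcel=C46: width_cm >= 16 AND service <> 'air' → 22760
parcel=C47: width_cm >= 138 AND service IN ('air', 'express', 'ground') → 335
parcel=C51: width_cm >= 16 AND service <> 'air' → 22910
parcel=C62: width_cm >= 199 OR service = 'express' → 34060
parcel=C66: width_cm >= 199 OR service = 'express' → 27870
parcel=C70: width_cm >= 199 OR service = 'express' → 34420
parcel=C71: width_cm >= 16 AND service <> 'air' → 15930
parcel=C80: width_cm >= 16 AND service <> 'air' → 49700
parcel=C82: width_cm >= 199 OR service = 'express' → 39270
parcel=C90: width_cm >= 57 AND insured = 0 → 697

10270, 2258, 4610, 22760, 335, 22910, 34060, 27870, 34420, 15930, 49700, 39270, 697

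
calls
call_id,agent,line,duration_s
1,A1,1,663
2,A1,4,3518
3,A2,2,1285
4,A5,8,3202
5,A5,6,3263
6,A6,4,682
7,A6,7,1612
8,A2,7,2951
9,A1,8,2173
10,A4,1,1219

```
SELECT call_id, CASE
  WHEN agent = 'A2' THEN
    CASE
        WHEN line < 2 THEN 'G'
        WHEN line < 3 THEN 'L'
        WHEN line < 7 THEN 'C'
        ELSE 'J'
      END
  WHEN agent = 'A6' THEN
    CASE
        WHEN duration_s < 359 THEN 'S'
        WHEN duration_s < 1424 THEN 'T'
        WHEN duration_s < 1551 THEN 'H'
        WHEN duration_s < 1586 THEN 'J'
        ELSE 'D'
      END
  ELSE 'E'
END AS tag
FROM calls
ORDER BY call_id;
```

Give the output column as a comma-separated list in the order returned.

E, E, L, E, E, T, D, J, E, E

call_id=1: agent='A1' → outer ELSE → E
call_id=2: agent='A1' → outer ELSE → E
call_id=3: agent='A2' → inner[line < 3] → L
call_id=4: agent='A5' → outer ELSE → E
call_id=5: agent='A5' → outer ELSE → E
call_id=6: agent='A6' → inner[duration_s < 1424] → T
call_id=7: agent='A6' → inner[ELSE] → D
call_id=8: agent='A2' → inner[ELSE] → J
call_id=9: agent='A1' → outer ELSE → E
call_id=10: agent='A4' → outer ELSE → E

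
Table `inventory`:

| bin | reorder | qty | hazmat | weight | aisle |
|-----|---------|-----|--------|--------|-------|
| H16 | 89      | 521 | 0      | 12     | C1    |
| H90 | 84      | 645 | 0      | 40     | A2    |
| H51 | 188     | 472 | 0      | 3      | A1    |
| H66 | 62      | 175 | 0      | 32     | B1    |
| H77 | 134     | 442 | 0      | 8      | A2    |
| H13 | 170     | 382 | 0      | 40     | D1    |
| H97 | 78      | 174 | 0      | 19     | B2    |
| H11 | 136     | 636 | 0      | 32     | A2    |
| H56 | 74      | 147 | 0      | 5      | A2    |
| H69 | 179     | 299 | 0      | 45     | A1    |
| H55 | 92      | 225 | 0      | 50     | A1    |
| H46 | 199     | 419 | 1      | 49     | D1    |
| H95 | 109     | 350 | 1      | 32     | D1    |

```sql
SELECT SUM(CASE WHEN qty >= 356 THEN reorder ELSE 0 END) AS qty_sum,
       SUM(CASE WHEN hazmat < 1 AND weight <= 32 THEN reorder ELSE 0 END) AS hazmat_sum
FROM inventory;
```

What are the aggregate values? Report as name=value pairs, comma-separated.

[qty_sum: qty >= 356]
bin=H16: ✓ → 89
bin=H90: ✓ → 84
bin=H51: ✓ → 188
bin=H66: ✗
bin=H77: ✓ → 134
bin=H13: ✓ → 170
bin=H97: ✗
bin=H11: ✓ → 136
bin=H56: ✗
bin=H69: ✗
bin=H55: ✗
bin=H46: ✓ → 199
bin=H95: ✗
qty_sum = 89 + 84 + 188 + 134 + 170 + 136 + 199 = 1000
—
[hazmat_sum: hazmat < 1 AND weight <= 32]
bin=H16: ✓ → 89
bin=H90: ✗
bin=H51: ✓ → 188
bin=H66: ✓ → 62
bin=H77: ✓ → 134
bin=H13: ✗
bin=H97: ✓ → 78
bin=H11: ✓ → 136
bin=H56: ✓ → 74
bin=H69: ✗
bin=H55: ✗
bin=H46: ✗
bin=H95: ✗
hazmat_sum = 89 + 188 + 62 + 134 + 78 + 136 + 74 = 761

qty_sum=1000, hazmat_sum=761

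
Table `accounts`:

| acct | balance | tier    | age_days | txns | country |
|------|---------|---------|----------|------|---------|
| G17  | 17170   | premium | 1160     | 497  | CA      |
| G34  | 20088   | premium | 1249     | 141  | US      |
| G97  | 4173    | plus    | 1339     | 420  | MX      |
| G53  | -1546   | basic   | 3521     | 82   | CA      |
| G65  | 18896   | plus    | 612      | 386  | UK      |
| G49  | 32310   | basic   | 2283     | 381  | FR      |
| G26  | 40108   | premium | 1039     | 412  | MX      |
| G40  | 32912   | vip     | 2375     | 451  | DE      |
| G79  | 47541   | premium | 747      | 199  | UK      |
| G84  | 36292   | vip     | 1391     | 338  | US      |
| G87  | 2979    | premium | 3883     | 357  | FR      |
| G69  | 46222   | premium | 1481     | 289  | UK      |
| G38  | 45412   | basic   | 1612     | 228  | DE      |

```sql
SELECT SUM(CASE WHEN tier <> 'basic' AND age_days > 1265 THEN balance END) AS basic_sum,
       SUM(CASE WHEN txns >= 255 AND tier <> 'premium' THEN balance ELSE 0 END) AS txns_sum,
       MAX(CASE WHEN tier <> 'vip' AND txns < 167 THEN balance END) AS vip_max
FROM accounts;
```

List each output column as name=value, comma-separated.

[basic_sum: tier <> 'basic' AND age_days > 1265]
acct=G17: ✗
acct=G34: ✗
acct=G97: ✓ → 4173
acct=G53: ✗
acct=G65: ✗
acct=G49: ✗
acct=G26: ✗
acct=G40: ✓ → 32912
acct=G79: ✗
acct=G84: ✓ → 36292
acct=G87: ✓ → 2979
acct=G69: ✓ → 46222
acct=G38: ✗
basic_sum = 4173 + 32912 + 36292 + 2979 + 46222 = 122578
—
[txns_sum: txns >= 255 AND tier <> 'premium']
acct=G17: ✗
acct=G34: ✗
acct=G97: ✓ → 4173
acct=G53: ✗
acct=G65: ✓ → 18896
acct=G49: ✓ → 32310
acct=G26: ✗
acct=G40: ✓ → 32912
acct=G79: ✗
acct=G84: ✓ → 36292
acct=G87: ✗
acct=G69: ✗
acct=G38: ✗
txns_sum = 4173 + 18896 + 32310 + 32912 + 36292 = 124583
—
[vip_max: tier <> 'vip' AND txns < 167]
acct=G17: ✗
acct=G34: ✓ → 20088
acct=G97: ✗
acct=G53: ✓ → -1546
acct=G65: ✗
acct=G49: ✗
acct=G26: ✗
acct=G40: ✗
acct=G79: ✗
acct=G84: ✗
acct=G87: ✗
acct=G69: ✗
acct=G38: ✗
vip_max = MAX(20088, -1546) = 20088

basic_sum=122578, txns_sum=124583, vip_max=20088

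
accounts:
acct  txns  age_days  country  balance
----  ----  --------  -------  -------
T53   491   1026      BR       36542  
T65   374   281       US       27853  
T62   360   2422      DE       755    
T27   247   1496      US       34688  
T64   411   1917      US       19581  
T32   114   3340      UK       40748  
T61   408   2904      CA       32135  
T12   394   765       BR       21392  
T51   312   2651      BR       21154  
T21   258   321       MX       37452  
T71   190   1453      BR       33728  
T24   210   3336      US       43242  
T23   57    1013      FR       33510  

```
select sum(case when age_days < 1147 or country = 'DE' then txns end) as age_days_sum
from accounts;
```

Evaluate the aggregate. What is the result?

acct=T53: ✓ → 491
acct=T65: ✓ → 374
acct=T62: ✓ → 360
acct=T27: ✗
acct=T64: ✗
acct=T32: ✗
acct=T61: ✗
acct=T12: ✓ → 394
acct=T51: ✗
acct=T21: ✓ → 258
acct=T71: ✗
acct=T24: ✗
acct=T23: ✓ → 57
age_days_sum = 491 + 374 + 360 + 394 + 258 + 57 = 1934

1934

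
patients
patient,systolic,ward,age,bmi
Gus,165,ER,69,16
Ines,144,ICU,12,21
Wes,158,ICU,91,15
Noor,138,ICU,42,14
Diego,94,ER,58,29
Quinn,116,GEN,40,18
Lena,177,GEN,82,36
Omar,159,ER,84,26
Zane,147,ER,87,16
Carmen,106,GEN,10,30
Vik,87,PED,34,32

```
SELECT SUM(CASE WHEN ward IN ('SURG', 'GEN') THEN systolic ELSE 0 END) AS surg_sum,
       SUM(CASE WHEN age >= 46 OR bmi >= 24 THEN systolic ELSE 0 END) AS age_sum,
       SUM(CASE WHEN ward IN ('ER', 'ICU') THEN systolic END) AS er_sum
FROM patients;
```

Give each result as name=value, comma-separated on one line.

[surg_sum: ward IN ('SURG', 'GEN')]
patient=Gus: ✗
patient=Ines: ✗
patient=Wes: ✗
patient=Noor: ✗
patient=Diego: ✗
patient=Quinn: ✓ → 116
patient=Lena: ✓ → 177
patient=Omar: ✗
patient=Zane: ✗
patient=Carmen: ✓ → 106
patient=Vik: ✗
surg_sum = 116 + 177 + 106 = 399
—
[age_sum: age >= 46 OR bmi >= 24]
patient=Gus: ✓ → 165
patient=Ines: ✗
patient=Wes: ✓ → 158
patient=Noor: ✗
patient=Diego: ✓ → 94
patient=Quinn: ✗
patient=Lena: ✓ → 177
patient=Omar: ✓ → 159
patient=Zane: ✓ → 147
patient=Carmen: ✓ → 106
patient=Vik: ✓ → 87
age_sum = 165 + 158 + 94 + 177 + 159 + 147 + 106 + 87 = 1093
—
[er_sum: ward IN ('ER', 'ICU')]
patient=Gus: ✓ → 165
patient=Ines: ✓ → 144
patient=Wes: ✓ → 158
patient=Noor: ✓ → 138
patient=Diego: ✓ → 94
patient=Quinn: ✗
patient=Lena: ✗
patient=Omar: ✓ → 159
patient=Zane: ✓ → 147
patient=Carmen: ✗
patient=Vik: ✗
er_sum = 165 + 144 + 158 + 138 + 94 + 159 + 147 = 1005

surg_sum=399, age_sum=1093, er_sum=1005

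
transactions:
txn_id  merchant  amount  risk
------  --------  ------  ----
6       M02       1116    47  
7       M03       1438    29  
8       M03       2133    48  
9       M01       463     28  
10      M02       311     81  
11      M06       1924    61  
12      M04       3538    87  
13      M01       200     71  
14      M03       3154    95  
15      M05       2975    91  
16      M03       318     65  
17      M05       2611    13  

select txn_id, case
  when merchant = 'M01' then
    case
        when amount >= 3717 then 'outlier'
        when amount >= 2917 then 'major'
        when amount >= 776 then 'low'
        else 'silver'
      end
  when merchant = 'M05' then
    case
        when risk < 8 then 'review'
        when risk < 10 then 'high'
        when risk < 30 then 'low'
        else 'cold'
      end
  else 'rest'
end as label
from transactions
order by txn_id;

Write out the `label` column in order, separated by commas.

txn_id=6: merchant='M02' → outer ELSE → rest
txn_id=7: merchant='M03' → outer ELSE → rest
txn_id=8: merchant='M03' → outer ELSE → rest
txn_id=9: merchant='M01' → inner[ELSE] → silver
txn_id=10: merchant='M02' → outer ELSE → rest
txn_id=11: merchant='M06' → outer ELSE → rest
txn_id=12: merchant='M04' → outer ELSE → rest
txn_id=13: merchant='M01' → inner[ELSE] → silver
txn_id=14: merchant='M03' → outer ELSE → rest
txn_id=15: merchant='M05' → inner[ELSE] → cold
txn_id=16: merchant='M03' → outer ELSE → rest
txn_id=17: merchant='M05' → inner[risk < 30] → low

rest, rest, rest, silver, rest, rest, rest, silver, rest, cold, rest, low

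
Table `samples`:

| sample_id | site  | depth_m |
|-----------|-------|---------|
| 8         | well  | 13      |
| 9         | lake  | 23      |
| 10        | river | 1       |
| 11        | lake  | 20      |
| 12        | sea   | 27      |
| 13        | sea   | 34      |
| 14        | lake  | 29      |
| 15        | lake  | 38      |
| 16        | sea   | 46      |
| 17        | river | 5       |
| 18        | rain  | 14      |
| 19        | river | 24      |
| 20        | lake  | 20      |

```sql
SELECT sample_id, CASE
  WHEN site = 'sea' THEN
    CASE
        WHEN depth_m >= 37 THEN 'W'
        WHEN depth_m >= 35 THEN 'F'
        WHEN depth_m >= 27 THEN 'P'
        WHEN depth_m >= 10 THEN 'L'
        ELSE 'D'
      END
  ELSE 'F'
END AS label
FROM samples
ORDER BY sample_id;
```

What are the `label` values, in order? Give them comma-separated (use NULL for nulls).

sample_id=8: site='well' → outer ELSE → F
sample_id=9: site='lake' → outer ELSE → F
sample_id=10: site='river' → outer ELSE → F
sample_id=11: site='lake' → outer ELSE → F
sample_id=12: site='sea' → inner[depth_m >= 27] → P
sample_id=13: site='sea' → inner[depth_m >= 27] → P
sample_id=14: site='lake' → outer ELSE → F
sample_id=15: site='lake' → outer ELSE → F
sample_id=16: site='sea' → inner[depth_m >= 37] → W
sample_id=17: site='river' → outer ELSE → F
sample_id=18: site='rain' → outer ELSE → F
sample_id=19: site='river' → outer ELSE → F
sample_id=20: site='lake' → outer ELSE → F

F, F, F, F, P, P, F, F, W, F, F, F, F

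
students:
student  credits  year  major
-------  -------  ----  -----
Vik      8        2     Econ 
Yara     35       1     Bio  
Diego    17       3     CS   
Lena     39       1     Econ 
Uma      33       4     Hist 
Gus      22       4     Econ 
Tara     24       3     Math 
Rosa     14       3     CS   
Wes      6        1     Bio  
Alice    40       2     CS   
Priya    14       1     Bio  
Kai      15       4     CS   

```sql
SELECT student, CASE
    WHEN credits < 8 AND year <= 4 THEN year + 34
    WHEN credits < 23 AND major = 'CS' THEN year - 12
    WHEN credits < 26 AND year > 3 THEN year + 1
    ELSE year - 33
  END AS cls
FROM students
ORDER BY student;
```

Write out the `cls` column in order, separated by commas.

-31, -9, 5, -8, -32, -32, -9, -30, -29, -31, 35, -32

student=Alice: ELSE → -31
student=Diego: credits < 23 AND major = 'CS' → -9
student=Gus: credits < 26 AND year > 3 → 5
student=Kai: credits < 23 AND major = 'CS' → -8
student=Lena: ELSE → -32
student=Priya: ELSE → -32
student=Rosa: credits < 23 AND major = 'CS' → -9
student=Tara: ELSE → -30
student=Uma: ELSE → -29
student=Vik: ELSE → -31
student=Wes: credits < 8 AND year <= 4 → 35
student=Yara: ELSE → -32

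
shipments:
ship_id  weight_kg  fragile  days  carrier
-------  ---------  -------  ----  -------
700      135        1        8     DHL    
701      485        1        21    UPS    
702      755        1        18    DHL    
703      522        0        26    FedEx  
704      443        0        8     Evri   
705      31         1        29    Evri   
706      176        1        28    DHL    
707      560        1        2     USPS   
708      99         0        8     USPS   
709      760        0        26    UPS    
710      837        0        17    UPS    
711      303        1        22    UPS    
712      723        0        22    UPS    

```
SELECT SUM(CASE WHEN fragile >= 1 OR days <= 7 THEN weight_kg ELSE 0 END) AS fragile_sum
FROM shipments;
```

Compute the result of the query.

ship_id=700: ✓ → 135
ship_id=701: ✓ → 485
ship_id=702: ✓ → 755
ship_id=703: ✗
ship_id=704: ✗
ship_id=705: ✓ → 31
ship_id=706: ✓ → 176
ship_id=707: ✓ → 560
ship_id=708: ✗
ship_id=709: ✗
ship_id=710: ✗
ship_id=711: ✓ → 303
ship_id=712: ✗
fragile_sum = 135 + 485 + 755 + 31 + 176 + 560 + 303 = 2445

2445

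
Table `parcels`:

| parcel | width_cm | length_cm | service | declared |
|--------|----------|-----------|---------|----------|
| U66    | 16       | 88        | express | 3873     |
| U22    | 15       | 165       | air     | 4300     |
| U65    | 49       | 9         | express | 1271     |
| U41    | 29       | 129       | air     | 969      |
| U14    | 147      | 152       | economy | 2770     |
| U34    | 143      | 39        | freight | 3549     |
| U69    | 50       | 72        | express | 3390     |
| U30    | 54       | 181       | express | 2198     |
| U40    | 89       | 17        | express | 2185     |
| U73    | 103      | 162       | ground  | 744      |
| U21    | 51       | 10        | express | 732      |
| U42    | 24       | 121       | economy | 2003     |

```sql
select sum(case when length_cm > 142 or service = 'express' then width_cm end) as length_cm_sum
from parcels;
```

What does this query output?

parcel=U66: ✓ → 16
parcel=U22: ✓ → 15
parcel=U65: ✓ → 49
parcel=U41: ✗
parcel=U14: ✓ → 147
parcel=U34: ✗
parcel=U69: ✓ → 50
parcel=U30: ✓ → 54
parcel=U40: ✓ → 89
parcel=U73: ✓ → 103
parcel=U21: ✓ → 51
parcel=U42: ✗
length_cm_sum = 16 + 15 + 49 + 147 + 50 + 54 + 89 + 103 + 51 = 574

574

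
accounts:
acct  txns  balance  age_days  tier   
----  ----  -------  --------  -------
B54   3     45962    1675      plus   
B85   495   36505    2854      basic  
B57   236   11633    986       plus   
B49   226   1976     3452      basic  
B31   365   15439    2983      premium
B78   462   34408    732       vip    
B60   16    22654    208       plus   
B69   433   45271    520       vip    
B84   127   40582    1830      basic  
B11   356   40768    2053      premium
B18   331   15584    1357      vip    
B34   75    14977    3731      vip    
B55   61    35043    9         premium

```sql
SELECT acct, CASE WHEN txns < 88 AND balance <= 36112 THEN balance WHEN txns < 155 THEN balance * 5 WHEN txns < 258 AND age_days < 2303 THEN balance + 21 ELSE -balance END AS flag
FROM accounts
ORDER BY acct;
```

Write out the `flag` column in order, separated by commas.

-40768, -15584, -15439, 14977, -1976, 229810, 35043, 11654, 22654, -45271, -34408, 202910, -36505

acct=B11: ELSE → -40768
acct=B18: ELSE → -15584
acct=B31: ELSE → -15439
acct=B34: txns < 88 AND balance <= 36112 → 14977
acct=B49: ELSE → -1976
acct=B54: txns < 155 → 229810
acct=B55: txns < 88 AND balance <= 36112 → 35043
acct=B57: txns < 258 AND age_days < 2303 → 11654
acct=B60: txns < 88 AND balance <= 36112 → 22654
acct=B69: ELSE → -45271
acct=B78: ELSE → -34408
acct=B84: txns < 155 → 202910
acct=B85: ELSE → -36505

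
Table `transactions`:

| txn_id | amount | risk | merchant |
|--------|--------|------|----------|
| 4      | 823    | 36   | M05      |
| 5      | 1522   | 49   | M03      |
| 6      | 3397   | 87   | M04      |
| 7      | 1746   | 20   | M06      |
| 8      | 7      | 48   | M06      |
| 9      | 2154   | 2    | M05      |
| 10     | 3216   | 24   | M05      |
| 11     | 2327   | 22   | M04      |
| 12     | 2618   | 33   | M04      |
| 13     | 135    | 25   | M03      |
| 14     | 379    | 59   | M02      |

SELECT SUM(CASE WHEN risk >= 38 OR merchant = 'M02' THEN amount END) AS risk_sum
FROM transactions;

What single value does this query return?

txn_id=4: ✗
txn_id=5: ✓ → 1522
txn_id=6: ✓ → 3397
txn_id=7: ✗
txn_id=8: ✓ → 7
txn_id=9: ✗
txn_id=10: ✗
txn_id=11: ✗
txn_id=12: ✗
txn_id=13: ✗
txn_id=14: ✓ → 379
risk_sum = 1522 + 3397 + 7 + 379 = 5305

5305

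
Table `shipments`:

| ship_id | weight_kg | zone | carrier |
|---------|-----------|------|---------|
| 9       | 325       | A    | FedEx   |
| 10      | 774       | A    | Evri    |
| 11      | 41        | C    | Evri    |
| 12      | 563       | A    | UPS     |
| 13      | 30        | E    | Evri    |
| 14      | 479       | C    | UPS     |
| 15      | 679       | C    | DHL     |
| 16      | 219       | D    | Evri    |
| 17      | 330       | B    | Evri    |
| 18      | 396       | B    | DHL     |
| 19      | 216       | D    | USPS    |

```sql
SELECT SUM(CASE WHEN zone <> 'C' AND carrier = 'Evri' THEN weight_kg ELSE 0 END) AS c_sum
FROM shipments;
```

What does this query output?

1353

ship_id=9: ✗
ship_id=10: ✓ → 774
ship_id=11: ✗
ship_id=12: ✗
ship_id=13: ✓ → 30
ship_id=14: ✗
ship_id=15: ✗
ship_id=16: ✓ → 219
ship_id=17: ✓ → 330
ship_id=18: ✗
ship_id=19: ✗
c_sum = 774 + 30 + 219 + 330 = 1353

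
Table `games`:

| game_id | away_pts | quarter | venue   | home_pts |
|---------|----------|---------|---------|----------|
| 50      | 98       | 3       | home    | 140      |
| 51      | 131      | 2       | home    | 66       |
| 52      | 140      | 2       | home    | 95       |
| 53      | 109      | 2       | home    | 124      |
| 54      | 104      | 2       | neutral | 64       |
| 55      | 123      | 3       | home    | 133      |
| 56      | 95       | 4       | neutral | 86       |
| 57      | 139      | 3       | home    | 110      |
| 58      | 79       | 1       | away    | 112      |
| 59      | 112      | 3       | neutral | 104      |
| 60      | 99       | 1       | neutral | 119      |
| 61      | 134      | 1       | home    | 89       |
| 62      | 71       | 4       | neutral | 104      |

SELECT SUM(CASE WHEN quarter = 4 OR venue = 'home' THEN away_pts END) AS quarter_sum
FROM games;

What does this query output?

1040

game_id=50: ✓ → 98
game_id=51: ✓ → 131
game_id=52: ✓ → 140
game_id=53: ✓ → 109
game_id=54: ✗
game_id=55: ✓ → 123
game_id=56: ✓ → 95
game_id=57: ✓ → 139
game_id=58: ✗
game_id=59: ✗
game_id=60: ✗
game_id=61: ✓ → 134
game_id=62: ✓ → 71
quarter_sum = 98 + 131 + 140 + 109 + 123 + 95 + 139 + 134 + 71 = 1040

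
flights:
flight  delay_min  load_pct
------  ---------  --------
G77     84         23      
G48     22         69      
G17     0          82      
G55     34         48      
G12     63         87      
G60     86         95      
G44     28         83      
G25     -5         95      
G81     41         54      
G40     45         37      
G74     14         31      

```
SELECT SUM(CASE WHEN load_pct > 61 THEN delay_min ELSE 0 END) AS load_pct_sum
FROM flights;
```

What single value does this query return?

flight=G77: ✗
flight=G48: ✓ → 22
flight=G17: ✓ → 0
flight=G55: ✗
flight=G12: ✓ → 63
flight=G60: ✓ → 86
flight=G44: ✓ → 28
flight=G25: ✓ → -5
flight=G81: ✗
flight=G40: ✗
flight=G74: ✗
load_pct_sum = 22 + 63 + 86 + 28 + -5 = 194

194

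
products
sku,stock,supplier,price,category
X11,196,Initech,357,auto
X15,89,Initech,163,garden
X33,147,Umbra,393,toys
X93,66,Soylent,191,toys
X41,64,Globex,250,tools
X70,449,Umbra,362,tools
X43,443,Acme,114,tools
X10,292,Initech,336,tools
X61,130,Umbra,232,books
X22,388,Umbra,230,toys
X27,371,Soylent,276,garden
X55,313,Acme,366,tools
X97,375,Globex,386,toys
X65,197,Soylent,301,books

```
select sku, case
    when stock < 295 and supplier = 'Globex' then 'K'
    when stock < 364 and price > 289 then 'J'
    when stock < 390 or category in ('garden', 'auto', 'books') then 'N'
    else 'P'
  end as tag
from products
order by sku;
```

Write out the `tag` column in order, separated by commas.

sku=X10: stock < 364 and price > 289 → J
sku=X11: stock < 364 and price > 289 → J
sku=X15: stock < 390 or category in ('garden', 'auto', 'books') → N
sku=X22: stock < 390 or category in ('garden', 'auto', 'books') → N
sku=X27: stock < 390 or category in ('garden', 'auto', 'books') → N
sku=X33: stock < 364 and price > 289 → J
sku=X41: stock < 295 and supplier = 'Globex' → K
sku=X43: ELSE → P
sku=X55: stock < 364 and price > 289 → J
sku=X61: stock < 390 or category in ('garden', 'auto', 'books') → N
sku=X65: stock < 364 and price > 289 → J
sku=X70: ELSE → P
sku=X93: stock < 390 or category in ('garden', 'auto', 'books') → N
sku=X97: stock < 390 or category in ('garden', 'auto', 'books') → N

J, J, N, N, N, J, K, P, J, N, J, P, N, N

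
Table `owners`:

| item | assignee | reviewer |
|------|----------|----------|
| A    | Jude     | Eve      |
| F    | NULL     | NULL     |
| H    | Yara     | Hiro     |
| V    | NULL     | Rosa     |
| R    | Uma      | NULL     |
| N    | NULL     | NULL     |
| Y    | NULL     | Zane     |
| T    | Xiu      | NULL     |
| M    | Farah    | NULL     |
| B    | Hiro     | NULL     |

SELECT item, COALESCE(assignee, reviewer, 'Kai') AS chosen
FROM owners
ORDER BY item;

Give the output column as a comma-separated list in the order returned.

Jude, Hiro, Kai, Yara, Farah, Kai, Uma, Xiu, Rosa, Zane

item=A: assignee=Jude → Jude
item=B: assignee=Hiro → Hiro
item=F: assignee=NULL, reviewer=NULL, → literal Kai → Kai
item=H: assignee=Yara → Yara
item=M: assignee=Farah → Farah
item=N: assignee=NULL, reviewer=NULL, → literal Kai → Kai
item=R: assignee=Uma → Uma
item=T: assignee=Xiu → Xiu
item=V: assignee=NULL, reviewer=Rosa → Rosa
item=Y: assignee=NULL, reviewer=Zane → Zane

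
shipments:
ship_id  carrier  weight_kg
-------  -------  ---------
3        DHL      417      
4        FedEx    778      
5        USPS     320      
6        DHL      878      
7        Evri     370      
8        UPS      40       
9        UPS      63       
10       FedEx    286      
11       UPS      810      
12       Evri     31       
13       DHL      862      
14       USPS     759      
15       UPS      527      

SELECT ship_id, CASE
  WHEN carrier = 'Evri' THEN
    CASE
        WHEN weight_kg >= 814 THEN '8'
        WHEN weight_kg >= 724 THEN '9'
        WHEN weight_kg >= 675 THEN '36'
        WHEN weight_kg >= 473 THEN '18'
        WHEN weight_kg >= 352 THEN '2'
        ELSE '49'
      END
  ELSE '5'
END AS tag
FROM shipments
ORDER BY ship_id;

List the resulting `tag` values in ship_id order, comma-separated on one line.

ship_id=3: carrier='DHL' → outer ELSE → 5
ship_id=4: carrier='FedEx' → outer ELSE → 5
ship_id=5: carrier='USPS' → outer ELSE → 5
ship_id=6: carrier='DHL' → outer ELSE → 5
ship_id=7: carrier='Evri' → inner[weight_kg >= 352] → 2
ship_id=8: carrier='UPS' → outer ELSE → 5
ship_id=9: carrier='UPS' → outer ELSE → 5
ship_id=10: carrier='FedEx' → outer ELSE → 5
ship_id=11: carrier='UPS' → outer ELSE → 5
ship_id=12: carrier='Evri' → inner[ELSE] → 49
ship_id=13: carrier='DHL' → outer ELSE → 5
ship_id=14: carrier='USPS' → outer ELSE → 5
ship_id=15: carrier='UPS' → outer ELSE → 5

5, 5, 5, 5, 2, 5, 5, 5, 5, 49, 5, 5, 5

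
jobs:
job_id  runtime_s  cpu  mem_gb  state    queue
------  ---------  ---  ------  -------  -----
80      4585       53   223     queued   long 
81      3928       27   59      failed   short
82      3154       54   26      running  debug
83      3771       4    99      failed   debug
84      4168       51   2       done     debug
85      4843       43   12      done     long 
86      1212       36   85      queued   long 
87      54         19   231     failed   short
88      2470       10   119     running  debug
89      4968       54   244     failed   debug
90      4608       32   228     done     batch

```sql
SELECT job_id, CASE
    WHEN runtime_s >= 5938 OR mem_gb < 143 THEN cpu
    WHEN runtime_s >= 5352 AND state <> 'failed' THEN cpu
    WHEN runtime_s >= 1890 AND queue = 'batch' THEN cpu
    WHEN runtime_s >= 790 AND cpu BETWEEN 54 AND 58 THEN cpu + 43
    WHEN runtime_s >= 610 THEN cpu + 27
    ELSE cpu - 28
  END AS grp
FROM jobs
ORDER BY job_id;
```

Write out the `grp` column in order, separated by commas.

job_id=80: runtime_s >= 610 → 80
job_id=81: runtime_s >= 5938 OR mem_gb < 143 → 27
job_id=82: runtime_s >= 5938 OR mem_gb < 143 → 54
job_id=83: runtime_s >= 5938 OR mem_gb < 143 → 4
job_id=84: runtime_s >= 5938 OR mem_gb < 143 → 51
job_id=85: runtime_s >= 5938 OR mem_gb < 143 → 43
job_id=86: runtime_s >= 5938 OR mem_gb < 143 → 36
job_id=87: ELSE → -9
job_id=88: runtime_s >= 5938 OR mem_gb < 143 → 10
job_id=89: runtime_s >= 790 AND cpu BETWEEN 54 AND 58 → 97
job_id=90: runtime_s >= 1890 AND queue = 'batch' → 32

80, 27, 54, 4, 51, 43, 36, -9, 10, 97, 32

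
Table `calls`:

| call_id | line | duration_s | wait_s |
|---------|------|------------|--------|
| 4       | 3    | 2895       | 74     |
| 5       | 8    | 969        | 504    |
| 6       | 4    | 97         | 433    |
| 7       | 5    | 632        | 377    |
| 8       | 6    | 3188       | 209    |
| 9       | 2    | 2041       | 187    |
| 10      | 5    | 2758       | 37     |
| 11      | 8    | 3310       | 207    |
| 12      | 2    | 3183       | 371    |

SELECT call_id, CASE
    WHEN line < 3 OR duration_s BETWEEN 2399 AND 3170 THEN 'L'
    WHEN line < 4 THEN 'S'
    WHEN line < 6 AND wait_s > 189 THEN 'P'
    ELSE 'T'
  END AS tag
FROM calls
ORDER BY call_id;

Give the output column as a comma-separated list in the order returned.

call_id=4: line < 3 OR duration_s BETWEEN 2399 AND 3170 → L
call_id=5: ELSE → T
call_id=6: line < 6 AND wait_s > 189 → P
call_id=7: line < 6 AND wait_s > 189 → P
call_id=8: ELSE → T
call_id=9: line < 3 OR duration_s BETWEEN 2399 AND 3170 → L
call_id=10: line < 3 OR duration_s BETWEEN 2399 AND 3170 → L
call_id=11: ELSE → T
call_id=12: line < 3 OR duration_s BETWEEN 2399 AND 3170 → L

L, T, P, P, T, L, L, T, L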